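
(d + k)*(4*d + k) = 4*d^2 + 5*d*k + k^2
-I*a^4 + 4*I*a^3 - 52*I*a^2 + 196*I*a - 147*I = (a - 3)*(a - 7*I)*(a + 7*I)*(-I*a + I)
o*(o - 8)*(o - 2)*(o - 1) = o^4 - 11*o^3 + 26*o^2 - 16*o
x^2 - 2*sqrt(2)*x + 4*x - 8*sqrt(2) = (x + 4)*(x - 2*sqrt(2))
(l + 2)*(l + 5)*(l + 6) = l^3 + 13*l^2 + 52*l + 60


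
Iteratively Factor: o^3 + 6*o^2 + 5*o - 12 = (o + 4)*(o^2 + 2*o - 3) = (o + 3)*(o + 4)*(o - 1)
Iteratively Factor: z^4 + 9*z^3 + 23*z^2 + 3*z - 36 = (z + 3)*(z^3 + 6*z^2 + 5*z - 12) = (z + 3)*(z + 4)*(z^2 + 2*z - 3) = (z - 1)*(z + 3)*(z + 4)*(z + 3)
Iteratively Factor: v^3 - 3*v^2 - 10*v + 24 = (v + 3)*(v^2 - 6*v + 8) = (v - 2)*(v + 3)*(v - 4)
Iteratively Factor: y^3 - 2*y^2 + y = (y)*(y^2 - 2*y + 1) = y*(y - 1)*(y - 1)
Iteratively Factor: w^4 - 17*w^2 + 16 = (w + 1)*(w^3 - w^2 - 16*w + 16) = (w - 1)*(w + 1)*(w^2 - 16) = (w - 1)*(w + 1)*(w + 4)*(w - 4)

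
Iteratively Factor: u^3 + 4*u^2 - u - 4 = (u + 4)*(u^2 - 1) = (u - 1)*(u + 4)*(u + 1)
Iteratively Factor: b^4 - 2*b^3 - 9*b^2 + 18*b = (b + 3)*(b^3 - 5*b^2 + 6*b) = b*(b + 3)*(b^2 - 5*b + 6) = b*(b - 2)*(b + 3)*(b - 3)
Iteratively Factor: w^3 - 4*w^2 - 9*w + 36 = (w - 3)*(w^2 - w - 12) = (w - 3)*(w + 3)*(w - 4)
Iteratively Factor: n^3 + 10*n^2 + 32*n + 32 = (n + 4)*(n^2 + 6*n + 8) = (n + 4)^2*(n + 2)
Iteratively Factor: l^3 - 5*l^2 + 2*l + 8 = (l - 2)*(l^2 - 3*l - 4) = (l - 2)*(l + 1)*(l - 4)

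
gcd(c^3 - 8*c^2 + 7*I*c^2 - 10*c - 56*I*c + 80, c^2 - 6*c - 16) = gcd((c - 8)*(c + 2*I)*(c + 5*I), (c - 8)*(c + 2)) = c - 8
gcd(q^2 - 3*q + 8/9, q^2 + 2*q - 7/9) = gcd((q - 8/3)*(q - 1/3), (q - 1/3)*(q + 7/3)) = q - 1/3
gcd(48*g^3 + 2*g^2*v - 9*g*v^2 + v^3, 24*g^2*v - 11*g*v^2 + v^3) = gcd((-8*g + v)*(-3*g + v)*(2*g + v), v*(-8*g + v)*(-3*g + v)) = 24*g^2 - 11*g*v + v^2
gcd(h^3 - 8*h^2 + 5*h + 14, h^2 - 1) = h + 1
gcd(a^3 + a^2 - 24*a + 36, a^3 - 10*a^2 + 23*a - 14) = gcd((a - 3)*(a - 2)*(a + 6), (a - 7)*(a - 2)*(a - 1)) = a - 2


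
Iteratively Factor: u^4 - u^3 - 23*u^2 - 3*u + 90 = (u + 3)*(u^3 - 4*u^2 - 11*u + 30) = (u - 5)*(u + 3)*(u^2 + u - 6) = (u - 5)*(u - 2)*(u + 3)*(u + 3)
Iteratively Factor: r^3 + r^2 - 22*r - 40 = (r + 2)*(r^2 - r - 20) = (r - 5)*(r + 2)*(r + 4)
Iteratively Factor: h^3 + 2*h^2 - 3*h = (h + 3)*(h^2 - h) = (h - 1)*(h + 3)*(h)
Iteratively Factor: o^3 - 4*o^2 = (o - 4)*(o^2) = o*(o - 4)*(o)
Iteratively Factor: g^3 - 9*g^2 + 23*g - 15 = (g - 5)*(g^2 - 4*g + 3) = (g - 5)*(g - 1)*(g - 3)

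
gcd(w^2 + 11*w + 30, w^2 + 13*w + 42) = w + 6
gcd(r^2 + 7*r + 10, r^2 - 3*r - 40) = r + 5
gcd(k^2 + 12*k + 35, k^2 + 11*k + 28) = k + 7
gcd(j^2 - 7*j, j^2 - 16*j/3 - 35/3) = j - 7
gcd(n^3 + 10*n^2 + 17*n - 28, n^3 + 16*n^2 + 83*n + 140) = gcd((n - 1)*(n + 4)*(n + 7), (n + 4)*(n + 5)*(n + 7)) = n^2 + 11*n + 28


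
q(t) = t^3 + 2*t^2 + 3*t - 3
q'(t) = 3*t^2 + 4*t + 3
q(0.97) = 2.70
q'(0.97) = 9.70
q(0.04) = -2.88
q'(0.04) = 3.16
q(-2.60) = -14.86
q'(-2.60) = 12.88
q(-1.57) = -6.65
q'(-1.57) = 4.11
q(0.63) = -0.07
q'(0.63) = 6.71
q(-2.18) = -10.40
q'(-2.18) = 8.54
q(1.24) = 5.70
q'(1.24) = 12.57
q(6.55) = 383.47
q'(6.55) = 157.91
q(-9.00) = -597.00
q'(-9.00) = 210.00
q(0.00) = -3.00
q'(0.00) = 3.00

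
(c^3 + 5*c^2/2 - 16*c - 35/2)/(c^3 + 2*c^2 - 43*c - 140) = (2*c^2 - 5*c - 7)/(2*(c^2 - 3*c - 28))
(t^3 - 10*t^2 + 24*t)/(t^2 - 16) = t*(t - 6)/(t + 4)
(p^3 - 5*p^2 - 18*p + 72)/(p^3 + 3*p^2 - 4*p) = (p^2 - 9*p + 18)/(p*(p - 1))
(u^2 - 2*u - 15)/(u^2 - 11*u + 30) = (u + 3)/(u - 6)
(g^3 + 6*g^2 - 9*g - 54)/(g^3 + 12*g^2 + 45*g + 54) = (g - 3)/(g + 3)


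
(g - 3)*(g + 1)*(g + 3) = g^3 + g^2 - 9*g - 9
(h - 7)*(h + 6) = h^2 - h - 42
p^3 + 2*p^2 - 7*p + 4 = (p - 1)^2*(p + 4)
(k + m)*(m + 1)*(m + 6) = k*m^2 + 7*k*m + 6*k + m^3 + 7*m^2 + 6*m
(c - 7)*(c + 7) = c^2 - 49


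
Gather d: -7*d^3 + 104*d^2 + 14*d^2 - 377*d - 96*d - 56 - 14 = -7*d^3 + 118*d^2 - 473*d - 70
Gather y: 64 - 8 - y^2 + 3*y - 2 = -y^2 + 3*y + 54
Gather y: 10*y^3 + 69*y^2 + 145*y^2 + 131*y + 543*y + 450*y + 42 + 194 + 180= 10*y^3 + 214*y^2 + 1124*y + 416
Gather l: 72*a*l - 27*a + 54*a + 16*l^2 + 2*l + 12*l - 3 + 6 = 27*a + 16*l^2 + l*(72*a + 14) + 3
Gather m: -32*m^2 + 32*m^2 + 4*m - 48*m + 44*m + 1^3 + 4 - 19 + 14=0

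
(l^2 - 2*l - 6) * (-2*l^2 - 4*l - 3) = -2*l^4 + 17*l^2 + 30*l + 18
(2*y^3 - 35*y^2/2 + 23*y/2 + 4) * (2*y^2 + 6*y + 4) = 4*y^5 - 23*y^4 - 74*y^3 + 7*y^2 + 70*y + 16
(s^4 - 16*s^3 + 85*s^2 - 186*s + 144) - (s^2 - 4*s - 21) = s^4 - 16*s^3 + 84*s^2 - 182*s + 165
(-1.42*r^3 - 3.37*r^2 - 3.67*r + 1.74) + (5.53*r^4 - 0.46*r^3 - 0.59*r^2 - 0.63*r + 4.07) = 5.53*r^4 - 1.88*r^3 - 3.96*r^2 - 4.3*r + 5.81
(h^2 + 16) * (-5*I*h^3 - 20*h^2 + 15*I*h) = -5*I*h^5 - 20*h^4 - 65*I*h^3 - 320*h^2 + 240*I*h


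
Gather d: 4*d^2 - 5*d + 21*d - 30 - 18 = 4*d^2 + 16*d - 48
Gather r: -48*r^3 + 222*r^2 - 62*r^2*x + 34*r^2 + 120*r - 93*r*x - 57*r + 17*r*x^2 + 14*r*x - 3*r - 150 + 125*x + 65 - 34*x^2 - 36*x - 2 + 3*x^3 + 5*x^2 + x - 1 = -48*r^3 + r^2*(256 - 62*x) + r*(17*x^2 - 79*x + 60) + 3*x^3 - 29*x^2 + 90*x - 88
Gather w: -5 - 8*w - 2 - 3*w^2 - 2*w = -3*w^2 - 10*w - 7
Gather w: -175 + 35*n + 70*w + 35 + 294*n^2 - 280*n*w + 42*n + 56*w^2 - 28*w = 294*n^2 + 77*n + 56*w^2 + w*(42 - 280*n) - 140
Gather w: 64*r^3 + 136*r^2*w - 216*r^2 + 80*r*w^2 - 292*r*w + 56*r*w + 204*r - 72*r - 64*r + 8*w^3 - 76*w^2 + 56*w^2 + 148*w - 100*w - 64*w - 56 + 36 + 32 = 64*r^3 - 216*r^2 + 68*r + 8*w^3 + w^2*(80*r - 20) + w*(136*r^2 - 236*r - 16) + 12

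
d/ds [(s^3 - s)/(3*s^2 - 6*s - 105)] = (s^4 - 4*s^3 - 104*s^2 + 35)/(3*(s^4 - 4*s^3 - 66*s^2 + 140*s + 1225))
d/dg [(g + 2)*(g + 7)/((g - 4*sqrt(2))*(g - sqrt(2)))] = (-9*g^2 - 5*sqrt(2)*g^2 - 12*g + 72 + 70*sqrt(2))/(g^4 - 10*sqrt(2)*g^3 + 66*g^2 - 80*sqrt(2)*g + 64)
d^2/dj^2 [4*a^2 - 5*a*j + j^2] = 2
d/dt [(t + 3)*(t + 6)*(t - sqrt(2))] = 3*t^2 - 2*sqrt(2)*t + 18*t - 9*sqrt(2) + 18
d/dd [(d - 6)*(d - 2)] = 2*d - 8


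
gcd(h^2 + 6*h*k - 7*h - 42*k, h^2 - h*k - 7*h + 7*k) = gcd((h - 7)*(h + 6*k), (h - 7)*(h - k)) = h - 7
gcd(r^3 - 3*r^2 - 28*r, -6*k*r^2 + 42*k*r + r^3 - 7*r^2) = r^2 - 7*r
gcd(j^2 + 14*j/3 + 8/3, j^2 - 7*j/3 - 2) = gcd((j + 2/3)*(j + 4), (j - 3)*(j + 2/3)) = j + 2/3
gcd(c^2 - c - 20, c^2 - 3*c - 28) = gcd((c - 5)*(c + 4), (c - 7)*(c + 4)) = c + 4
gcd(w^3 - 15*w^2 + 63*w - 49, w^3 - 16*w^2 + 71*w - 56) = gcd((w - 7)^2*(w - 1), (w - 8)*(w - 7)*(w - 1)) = w^2 - 8*w + 7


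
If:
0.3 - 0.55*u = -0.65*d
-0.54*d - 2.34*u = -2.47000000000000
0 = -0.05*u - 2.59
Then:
No Solution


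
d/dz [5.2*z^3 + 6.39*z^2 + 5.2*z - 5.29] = 15.6*z^2 + 12.78*z + 5.2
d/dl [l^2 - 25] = 2*l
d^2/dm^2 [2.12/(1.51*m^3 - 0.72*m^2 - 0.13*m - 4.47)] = ((3.0528 - 19.2072*m)*(-1.51*m^3 + 0.72*m^2 + 0.13*m + 4.47) - 2.12*(-9.06*m^2 + 2.88*m + 0.26)*(-4.53*m^2 + 1.44*m + 0.13))/(-1.51*m^3 + 0.72*m^2 + 0.13*m + 4.47)^3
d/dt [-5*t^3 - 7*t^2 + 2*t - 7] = -15*t^2 - 14*t + 2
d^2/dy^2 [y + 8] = 0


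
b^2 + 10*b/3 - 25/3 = (b - 5/3)*(b + 5)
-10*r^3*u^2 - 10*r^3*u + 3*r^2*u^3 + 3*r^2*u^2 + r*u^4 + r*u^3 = u*(-2*r + u)*(5*r + u)*(r*u + r)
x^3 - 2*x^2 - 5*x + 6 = (x - 3)*(x - 1)*(x + 2)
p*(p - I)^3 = p^4 - 3*I*p^3 - 3*p^2 + I*p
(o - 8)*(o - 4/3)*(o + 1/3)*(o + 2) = o^4 - 7*o^3 - 94*o^2/9 + 56*o/3 + 64/9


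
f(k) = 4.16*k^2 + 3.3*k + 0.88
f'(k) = 8.32*k + 3.3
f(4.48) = 99.16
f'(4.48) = 40.57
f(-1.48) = 5.11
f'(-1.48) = -9.01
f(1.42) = 13.95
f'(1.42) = 15.11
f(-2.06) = 11.74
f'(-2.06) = -13.84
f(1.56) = 16.15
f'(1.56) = 16.28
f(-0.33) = 0.24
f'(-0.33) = 0.55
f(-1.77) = 8.07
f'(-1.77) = -11.43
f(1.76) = 19.57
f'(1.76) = 17.94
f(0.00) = 0.88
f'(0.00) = 3.30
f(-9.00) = 308.14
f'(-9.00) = -71.58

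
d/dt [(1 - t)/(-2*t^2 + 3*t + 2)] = (-2*t^2 + 4*t - 5)/(4*t^4 - 12*t^3 + t^2 + 12*t + 4)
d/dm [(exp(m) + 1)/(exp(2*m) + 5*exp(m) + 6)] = (-(exp(m) + 1)*(2*exp(m) + 5) + exp(2*m) + 5*exp(m) + 6)*exp(m)/(exp(2*m) + 5*exp(m) + 6)^2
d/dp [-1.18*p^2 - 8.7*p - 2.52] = -2.36*p - 8.7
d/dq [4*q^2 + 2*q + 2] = 8*q + 2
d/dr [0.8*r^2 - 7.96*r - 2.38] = 1.6*r - 7.96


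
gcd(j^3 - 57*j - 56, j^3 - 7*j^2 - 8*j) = j^2 - 7*j - 8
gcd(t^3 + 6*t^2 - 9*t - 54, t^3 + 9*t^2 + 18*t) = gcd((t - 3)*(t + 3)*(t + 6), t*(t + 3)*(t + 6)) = t^2 + 9*t + 18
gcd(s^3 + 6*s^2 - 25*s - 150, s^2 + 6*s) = s + 6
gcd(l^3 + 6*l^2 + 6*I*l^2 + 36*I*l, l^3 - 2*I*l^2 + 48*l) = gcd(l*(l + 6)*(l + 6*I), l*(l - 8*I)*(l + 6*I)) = l^2 + 6*I*l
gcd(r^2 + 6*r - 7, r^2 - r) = r - 1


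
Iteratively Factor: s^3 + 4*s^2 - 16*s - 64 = (s + 4)*(s^2 - 16) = (s + 4)^2*(s - 4)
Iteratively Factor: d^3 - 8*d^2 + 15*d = (d)*(d^2 - 8*d + 15) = d*(d - 5)*(d - 3)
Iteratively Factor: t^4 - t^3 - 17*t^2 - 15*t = (t + 1)*(t^3 - 2*t^2 - 15*t) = t*(t + 1)*(t^2 - 2*t - 15) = t*(t + 1)*(t + 3)*(t - 5)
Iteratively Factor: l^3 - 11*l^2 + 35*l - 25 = (l - 5)*(l^2 - 6*l + 5) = (l - 5)^2*(l - 1)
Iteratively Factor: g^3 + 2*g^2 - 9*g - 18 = (g + 3)*(g^2 - g - 6) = (g - 3)*(g + 3)*(g + 2)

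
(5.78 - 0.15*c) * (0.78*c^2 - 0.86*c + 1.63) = -0.117*c^3 + 4.6374*c^2 - 5.2153*c + 9.4214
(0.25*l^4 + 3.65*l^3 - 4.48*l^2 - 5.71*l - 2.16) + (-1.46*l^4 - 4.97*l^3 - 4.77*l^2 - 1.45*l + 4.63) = -1.21*l^4 - 1.32*l^3 - 9.25*l^2 - 7.16*l + 2.47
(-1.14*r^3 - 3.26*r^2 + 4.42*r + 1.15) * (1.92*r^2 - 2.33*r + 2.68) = -2.1888*r^5 - 3.603*r^4 + 13.027*r^3 - 16.8274*r^2 + 9.1661*r + 3.082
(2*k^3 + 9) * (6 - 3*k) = -6*k^4 + 12*k^3 - 27*k + 54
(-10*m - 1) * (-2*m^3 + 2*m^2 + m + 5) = 20*m^4 - 18*m^3 - 12*m^2 - 51*m - 5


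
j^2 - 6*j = j*(j - 6)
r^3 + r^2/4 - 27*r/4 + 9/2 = (r - 2)*(r - 3/4)*(r + 3)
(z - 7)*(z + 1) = z^2 - 6*z - 7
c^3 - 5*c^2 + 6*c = c*(c - 3)*(c - 2)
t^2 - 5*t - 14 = (t - 7)*(t + 2)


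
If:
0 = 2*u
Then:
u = 0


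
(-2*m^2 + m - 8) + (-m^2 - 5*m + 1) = -3*m^2 - 4*m - 7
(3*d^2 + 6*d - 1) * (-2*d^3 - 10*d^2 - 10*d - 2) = -6*d^5 - 42*d^4 - 88*d^3 - 56*d^2 - 2*d + 2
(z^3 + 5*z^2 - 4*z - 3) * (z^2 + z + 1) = z^5 + 6*z^4 + 2*z^3 - 2*z^2 - 7*z - 3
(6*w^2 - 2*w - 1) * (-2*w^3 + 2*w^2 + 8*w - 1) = -12*w^5 + 16*w^4 + 46*w^3 - 24*w^2 - 6*w + 1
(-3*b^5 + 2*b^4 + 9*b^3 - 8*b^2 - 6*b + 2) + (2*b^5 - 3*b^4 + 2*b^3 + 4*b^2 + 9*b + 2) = -b^5 - b^4 + 11*b^3 - 4*b^2 + 3*b + 4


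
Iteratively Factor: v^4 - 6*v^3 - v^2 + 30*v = (v + 2)*(v^3 - 8*v^2 + 15*v) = v*(v + 2)*(v^2 - 8*v + 15) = v*(v - 3)*(v + 2)*(v - 5)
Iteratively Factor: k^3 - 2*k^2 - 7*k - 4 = (k + 1)*(k^2 - 3*k - 4) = (k - 4)*(k + 1)*(k + 1)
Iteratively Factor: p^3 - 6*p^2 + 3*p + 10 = (p + 1)*(p^2 - 7*p + 10) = (p - 2)*(p + 1)*(p - 5)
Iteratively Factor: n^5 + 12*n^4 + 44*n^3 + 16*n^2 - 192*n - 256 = (n + 4)*(n^4 + 8*n^3 + 12*n^2 - 32*n - 64) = (n - 2)*(n + 4)*(n^3 + 10*n^2 + 32*n + 32) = (n - 2)*(n + 4)^2*(n^2 + 6*n + 8) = (n - 2)*(n + 4)^3*(n + 2)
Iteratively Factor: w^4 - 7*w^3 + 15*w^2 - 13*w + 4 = (w - 4)*(w^3 - 3*w^2 + 3*w - 1) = (w - 4)*(w - 1)*(w^2 - 2*w + 1) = (w - 4)*(w - 1)^2*(w - 1)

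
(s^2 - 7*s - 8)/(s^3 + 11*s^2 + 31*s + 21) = (s - 8)/(s^2 + 10*s + 21)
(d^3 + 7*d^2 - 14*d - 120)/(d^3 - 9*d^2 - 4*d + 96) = (d^2 + 11*d + 30)/(d^2 - 5*d - 24)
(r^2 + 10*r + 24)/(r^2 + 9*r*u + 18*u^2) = (r^2 + 10*r + 24)/(r^2 + 9*r*u + 18*u^2)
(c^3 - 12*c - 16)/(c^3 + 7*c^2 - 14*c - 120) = (c^2 + 4*c + 4)/(c^2 + 11*c + 30)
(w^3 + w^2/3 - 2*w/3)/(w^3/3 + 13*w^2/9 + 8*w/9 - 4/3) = 3*w*(w + 1)/(w^2 + 5*w + 6)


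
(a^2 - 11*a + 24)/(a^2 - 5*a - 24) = (a - 3)/(a + 3)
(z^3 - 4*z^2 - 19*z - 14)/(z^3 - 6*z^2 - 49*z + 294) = (z^2 + 3*z + 2)/(z^2 + z - 42)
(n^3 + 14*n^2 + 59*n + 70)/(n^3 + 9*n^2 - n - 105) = (n + 2)/(n - 3)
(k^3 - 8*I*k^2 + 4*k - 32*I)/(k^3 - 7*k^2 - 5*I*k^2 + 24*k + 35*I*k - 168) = (k^2 + 4)/(k^2 + k*(-7 + 3*I) - 21*I)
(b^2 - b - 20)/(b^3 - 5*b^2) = (b + 4)/b^2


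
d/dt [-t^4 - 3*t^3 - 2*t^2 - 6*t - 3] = -4*t^3 - 9*t^2 - 4*t - 6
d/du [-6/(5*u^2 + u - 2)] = 6*(10*u + 1)/(5*u^2 + u - 2)^2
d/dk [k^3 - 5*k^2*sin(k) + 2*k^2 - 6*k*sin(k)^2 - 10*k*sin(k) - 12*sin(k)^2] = -5*k^2*cos(k) + 3*k^2 - 6*k*sin(2*k) - 10*sqrt(2)*k*sin(k + pi/4) + 4*k - 10*sin(k) - 12*sin(2*k) + 3*cos(2*k) - 3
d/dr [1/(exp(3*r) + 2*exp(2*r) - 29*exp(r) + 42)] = (-3*exp(2*r) - 4*exp(r) + 29)*exp(r)/(exp(3*r) + 2*exp(2*r) - 29*exp(r) + 42)^2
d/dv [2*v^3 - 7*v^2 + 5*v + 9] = 6*v^2 - 14*v + 5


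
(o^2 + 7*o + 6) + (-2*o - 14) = o^2 + 5*o - 8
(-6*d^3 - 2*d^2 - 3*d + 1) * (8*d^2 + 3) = -48*d^5 - 16*d^4 - 42*d^3 + 2*d^2 - 9*d + 3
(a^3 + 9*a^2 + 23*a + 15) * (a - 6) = a^4 + 3*a^3 - 31*a^2 - 123*a - 90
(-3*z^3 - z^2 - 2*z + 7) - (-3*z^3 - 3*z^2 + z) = 2*z^2 - 3*z + 7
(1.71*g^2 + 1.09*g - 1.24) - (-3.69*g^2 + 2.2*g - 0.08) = 5.4*g^2 - 1.11*g - 1.16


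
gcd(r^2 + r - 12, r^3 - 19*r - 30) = 1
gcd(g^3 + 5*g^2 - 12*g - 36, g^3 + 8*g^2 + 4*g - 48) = g + 6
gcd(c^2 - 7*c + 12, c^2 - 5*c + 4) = c - 4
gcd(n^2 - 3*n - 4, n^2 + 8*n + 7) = n + 1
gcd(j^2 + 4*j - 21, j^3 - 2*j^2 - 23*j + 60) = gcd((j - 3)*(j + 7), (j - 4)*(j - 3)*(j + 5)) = j - 3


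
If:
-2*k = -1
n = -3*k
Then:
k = 1/2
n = -3/2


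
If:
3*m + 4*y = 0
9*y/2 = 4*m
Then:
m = 0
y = 0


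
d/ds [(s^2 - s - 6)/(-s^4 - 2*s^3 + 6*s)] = (2*s^5 - s^4 - 28*s^3 - 30*s^2 + 36)/(s^2*(s^6 + 4*s^5 + 4*s^4 - 12*s^3 - 24*s^2 + 36))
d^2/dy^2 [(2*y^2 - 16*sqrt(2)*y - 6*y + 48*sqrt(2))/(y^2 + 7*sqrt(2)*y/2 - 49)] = 8*(-23*sqrt(2)*y^3 - 6*y^3 + 144*sqrt(2)*y^2 + 294*y^2 - 2352*sqrt(2)*y + 126*y - 686 + 2499*sqrt(2))/(4*y^6 + 42*sqrt(2)*y^5 - 294*y^4 - 3773*sqrt(2)*y^3 + 14406*y^2 + 100842*sqrt(2)*y - 470596)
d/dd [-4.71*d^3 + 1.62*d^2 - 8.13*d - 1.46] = -14.13*d^2 + 3.24*d - 8.13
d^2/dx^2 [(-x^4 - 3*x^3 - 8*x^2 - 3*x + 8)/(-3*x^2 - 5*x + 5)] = 2*(9*x^6 + 45*x^5 + 30*x^4 - 173*x^3 + 69*x^2 - 45)/(27*x^6 + 135*x^5 + 90*x^4 - 325*x^3 - 150*x^2 + 375*x - 125)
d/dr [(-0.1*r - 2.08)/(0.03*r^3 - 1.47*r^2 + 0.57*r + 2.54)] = (0.006*r^3 + 0.0402*r^2 - 6.1152*r + 0.9316)/(0.0009*r^6 - 0.0882*r^5 + 2.1951*r^4 - 1.5234*r^3 - 7.1427*r^2 + 2.8956*r + 6.4516)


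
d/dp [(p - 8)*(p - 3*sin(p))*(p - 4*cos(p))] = (8 - p)*(p - 4*cos(p))*(3*cos(p) - 1) + (p - 8)*(p - 3*sin(p))*(4*sin(p) + 1) + (p - 3*sin(p))*(p - 4*cos(p))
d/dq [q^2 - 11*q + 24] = 2*q - 11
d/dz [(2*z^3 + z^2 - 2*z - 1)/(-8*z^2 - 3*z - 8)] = (-16*z^4 - 12*z^3 - 67*z^2 - 32*z + 13)/(64*z^4 + 48*z^3 + 137*z^2 + 48*z + 64)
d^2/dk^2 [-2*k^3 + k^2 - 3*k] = 2 - 12*k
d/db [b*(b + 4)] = 2*b + 4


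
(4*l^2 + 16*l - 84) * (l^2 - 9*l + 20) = 4*l^4 - 20*l^3 - 148*l^2 + 1076*l - 1680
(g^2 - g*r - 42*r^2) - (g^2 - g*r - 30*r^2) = -12*r^2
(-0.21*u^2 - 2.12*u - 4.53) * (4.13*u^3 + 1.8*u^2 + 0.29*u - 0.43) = -0.8673*u^5 - 9.1336*u^4 - 22.5858*u^3 - 8.6785*u^2 - 0.4021*u + 1.9479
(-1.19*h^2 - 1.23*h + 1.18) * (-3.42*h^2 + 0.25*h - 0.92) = 4.0698*h^4 + 3.9091*h^3 - 3.2483*h^2 + 1.4266*h - 1.0856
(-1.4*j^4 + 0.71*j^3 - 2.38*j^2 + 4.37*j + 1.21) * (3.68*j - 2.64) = -5.152*j^5 + 6.3088*j^4 - 10.6328*j^3 + 22.3648*j^2 - 7.084*j - 3.1944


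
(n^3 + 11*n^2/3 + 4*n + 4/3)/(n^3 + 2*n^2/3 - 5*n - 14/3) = (3*n + 2)/(3*n - 7)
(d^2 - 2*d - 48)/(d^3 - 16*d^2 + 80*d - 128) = (d + 6)/(d^2 - 8*d + 16)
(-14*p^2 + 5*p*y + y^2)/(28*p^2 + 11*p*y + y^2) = (-2*p + y)/(4*p + y)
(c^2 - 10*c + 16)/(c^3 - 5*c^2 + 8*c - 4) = (c - 8)/(c^2 - 3*c + 2)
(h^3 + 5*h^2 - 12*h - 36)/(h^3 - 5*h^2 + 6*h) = (h^2 + 8*h + 12)/(h*(h - 2))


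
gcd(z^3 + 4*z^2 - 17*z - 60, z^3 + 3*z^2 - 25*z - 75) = z^2 + 8*z + 15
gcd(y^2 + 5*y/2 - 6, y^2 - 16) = y + 4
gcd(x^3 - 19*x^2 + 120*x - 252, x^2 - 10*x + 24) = x - 6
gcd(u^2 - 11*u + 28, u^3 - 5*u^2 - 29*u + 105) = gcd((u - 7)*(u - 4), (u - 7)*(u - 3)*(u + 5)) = u - 7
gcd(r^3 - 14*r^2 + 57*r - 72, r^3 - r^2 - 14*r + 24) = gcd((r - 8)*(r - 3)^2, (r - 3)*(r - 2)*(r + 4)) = r - 3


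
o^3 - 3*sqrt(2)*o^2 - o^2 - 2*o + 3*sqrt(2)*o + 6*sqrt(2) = (o - 2)*(o + 1)*(o - 3*sqrt(2))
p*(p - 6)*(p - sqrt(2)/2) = p^3 - 6*p^2 - sqrt(2)*p^2/2 + 3*sqrt(2)*p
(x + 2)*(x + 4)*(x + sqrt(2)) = x^3 + sqrt(2)*x^2 + 6*x^2 + 8*x + 6*sqrt(2)*x + 8*sqrt(2)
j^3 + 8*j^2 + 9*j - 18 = (j - 1)*(j + 3)*(j + 6)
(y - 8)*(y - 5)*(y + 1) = y^3 - 12*y^2 + 27*y + 40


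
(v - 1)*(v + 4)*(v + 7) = v^3 + 10*v^2 + 17*v - 28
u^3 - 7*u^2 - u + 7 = (u - 7)*(u - 1)*(u + 1)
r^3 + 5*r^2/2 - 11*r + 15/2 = (r - 3/2)*(r - 1)*(r + 5)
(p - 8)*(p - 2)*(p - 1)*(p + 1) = p^4 - 10*p^3 + 15*p^2 + 10*p - 16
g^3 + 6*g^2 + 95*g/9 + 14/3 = (g + 2/3)*(g + 7/3)*(g + 3)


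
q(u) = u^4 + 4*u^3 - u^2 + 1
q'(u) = 4*u^3 + 12*u^2 - 2*u = 2*u*(2*u^2 + 6*u - 1)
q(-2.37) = -26.32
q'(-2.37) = 18.89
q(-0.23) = 0.90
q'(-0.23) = 1.05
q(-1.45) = -8.88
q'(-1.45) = 15.94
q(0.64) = 1.81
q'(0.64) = 4.68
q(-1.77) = -14.50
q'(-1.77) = 18.95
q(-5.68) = 276.60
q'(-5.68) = -334.49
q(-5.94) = 372.31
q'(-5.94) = -403.06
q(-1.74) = -13.93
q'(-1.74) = 18.74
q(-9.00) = 3565.00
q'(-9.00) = -1926.00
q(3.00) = 181.00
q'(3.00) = 210.00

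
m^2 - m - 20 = (m - 5)*(m + 4)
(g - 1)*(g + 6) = g^2 + 5*g - 6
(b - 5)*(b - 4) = b^2 - 9*b + 20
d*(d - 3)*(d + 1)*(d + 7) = d^4 + 5*d^3 - 17*d^2 - 21*d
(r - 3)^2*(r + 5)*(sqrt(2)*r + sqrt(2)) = sqrt(2)*r^4 - 22*sqrt(2)*r^2 + 24*sqrt(2)*r + 45*sqrt(2)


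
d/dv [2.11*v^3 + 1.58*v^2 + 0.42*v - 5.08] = 6.33*v^2 + 3.16*v + 0.42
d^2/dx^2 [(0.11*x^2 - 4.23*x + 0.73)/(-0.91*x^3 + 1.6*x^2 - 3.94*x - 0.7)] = (-0.182182*x^6 + 21.017178*x^5 - 41.841072*x^4 + 7.925296*x^3 - 59.990172*x^2 + 58.82718*x - 47.740136)/(0.753571*x^9 - 3.97488*x^8 + 16.776942*x^7 - 36.77683*x^6 + 66.523428*x^5 - 54.0786*x^4 + 36.023884*x^3 + 30.24756*x^2 + 5.7918*x + 0.343)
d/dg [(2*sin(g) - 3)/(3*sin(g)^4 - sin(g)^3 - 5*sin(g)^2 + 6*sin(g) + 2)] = (-18*sin(g)^4 + sin(g)^2 - 10*sin(3*g) + 22)*cos(g)/(3*sin(g)^4 - sin(g)^3 - 5*sin(g)^2 + 6*sin(g) + 2)^2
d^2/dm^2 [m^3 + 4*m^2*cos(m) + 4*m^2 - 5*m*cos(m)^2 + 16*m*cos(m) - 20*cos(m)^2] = -4*m^2*cos(m) - 16*sqrt(2)*m*sin(m + pi/4) + 10*m*cos(2*m) + 6*m - 32*sin(m) + 10*sin(2*m) + 8*cos(m) + 40*cos(2*m) + 8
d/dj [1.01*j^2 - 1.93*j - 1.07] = 2.02*j - 1.93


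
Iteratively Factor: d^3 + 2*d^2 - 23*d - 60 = (d - 5)*(d^2 + 7*d + 12) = (d - 5)*(d + 4)*(d + 3)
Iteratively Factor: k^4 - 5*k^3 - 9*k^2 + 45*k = (k - 3)*(k^3 - 2*k^2 - 15*k) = (k - 3)*(k + 3)*(k^2 - 5*k) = k*(k - 3)*(k + 3)*(k - 5)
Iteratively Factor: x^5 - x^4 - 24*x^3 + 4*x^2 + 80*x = (x + 2)*(x^4 - 3*x^3 - 18*x^2 + 40*x) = (x - 2)*(x + 2)*(x^3 - x^2 - 20*x) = (x - 2)*(x + 2)*(x + 4)*(x^2 - 5*x) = (x - 5)*(x - 2)*(x + 2)*(x + 4)*(x)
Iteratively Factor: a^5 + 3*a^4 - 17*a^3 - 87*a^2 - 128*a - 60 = (a - 5)*(a^4 + 8*a^3 + 23*a^2 + 28*a + 12) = (a - 5)*(a + 1)*(a^3 + 7*a^2 + 16*a + 12) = (a - 5)*(a + 1)*(a + 2)*(a^2 + 5*a + 6) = (a - 5)*(a + 1)*(a + 2)*(a + 3)*(a + 2)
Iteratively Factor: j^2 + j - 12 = (j - 3)*(j + 4)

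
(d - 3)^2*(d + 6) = d^3 - 27*d + 54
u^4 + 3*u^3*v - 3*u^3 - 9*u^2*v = u^2*(u - 3)*(u + 3*v)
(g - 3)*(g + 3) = g^2 - 9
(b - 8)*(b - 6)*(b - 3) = b^3 - 17*b^2 + 90*b - 144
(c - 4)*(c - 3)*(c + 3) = c^3 - 4*c^2 - 9*c + 36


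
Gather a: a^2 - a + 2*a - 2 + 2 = a^2 + a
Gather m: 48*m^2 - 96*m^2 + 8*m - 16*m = -48*m^2 - 8*m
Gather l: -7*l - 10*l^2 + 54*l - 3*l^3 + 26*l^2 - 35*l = -3*l^3 + 16*l^2 + 12*l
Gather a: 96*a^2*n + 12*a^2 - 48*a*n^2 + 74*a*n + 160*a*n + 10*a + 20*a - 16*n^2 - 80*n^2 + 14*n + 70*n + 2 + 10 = a^2*(96*n + 12) + a*(-48*n^2 + 234*n + 30) - 96*n^2 + 84*n + 12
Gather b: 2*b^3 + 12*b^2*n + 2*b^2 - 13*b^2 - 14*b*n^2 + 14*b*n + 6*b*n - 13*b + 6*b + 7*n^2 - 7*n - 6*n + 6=2*b^3 + b^2*(12*n - 11) + b*(-14*n^2 + 20*n - 7) + 7*n^2 - 13*n + 6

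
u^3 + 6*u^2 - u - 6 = (u - 1)*(u + 1)*(u + 6)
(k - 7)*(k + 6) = k^2 - k - 42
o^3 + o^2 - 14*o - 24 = (o - 4)*(o + 2)*(o + 3)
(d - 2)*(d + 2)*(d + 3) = d^3 + 3*d^2 - 4*d - 12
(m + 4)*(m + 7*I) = m^2 + 4*m + 7*I*m + 28*I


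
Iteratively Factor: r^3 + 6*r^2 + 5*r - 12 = (r + 3)*(r^2 + 3*r - 4) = (r + 3)*(r + 4)*(r - 1)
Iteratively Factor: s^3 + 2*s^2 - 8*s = (s + 4)*(s^2 - 2*s) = s*(s + 4)*(s - 2)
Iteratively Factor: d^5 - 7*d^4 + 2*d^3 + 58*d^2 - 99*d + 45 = (d + 3)*(d^4 - 10*d^3 + 32*d^2 - 38*d + 15) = (d - 1)*(d + 3)*(d^3 - 9*d^2 + 23*d - 15) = (d - 1)^2*(d + 3)*(d^2 - 8*d + 15) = (d - 5)*(d - 1)^2*(d + 3)*(d - 3)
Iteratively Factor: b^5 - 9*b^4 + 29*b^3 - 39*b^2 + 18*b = (b)*(b^4 - 9*b^3 + 29*b^2 - 39*b + 18) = b*(b - 3)*(b^3 - 6*b^2 + 11*b - 6) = b*(b - 3)^2*(b^2 - 3*b + 2) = b*(b - 3)^2*(b - 2)*(b - 1)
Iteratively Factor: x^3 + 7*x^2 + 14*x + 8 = (x + 2)*(x^2 + 5*x + 4) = (x + 1)*(x + 2)*(x + 4)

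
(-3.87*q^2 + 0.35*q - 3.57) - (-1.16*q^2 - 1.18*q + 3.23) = -2.71*q^2 + 1.53*q - 6.8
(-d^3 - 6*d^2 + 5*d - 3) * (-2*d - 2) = 2*d^4 + 14*d^3 + 2*d^2 - 4*d + 6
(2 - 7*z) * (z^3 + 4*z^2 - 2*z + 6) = -7*z^4 - 26*z^3 + 22*z^2 - 46*z + 12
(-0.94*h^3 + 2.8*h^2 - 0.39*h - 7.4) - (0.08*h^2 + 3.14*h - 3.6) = -0.94*h^3 + 2.72*h^2 - 3.53*h - 3.8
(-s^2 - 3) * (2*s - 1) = -2*s^3 + s^2 - 6*s + 3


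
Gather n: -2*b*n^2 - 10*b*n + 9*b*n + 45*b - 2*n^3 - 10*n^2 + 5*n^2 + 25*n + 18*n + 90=45*b - 2*n^3 + n^2*(-2*b - 5) + n*(43 - b) + 90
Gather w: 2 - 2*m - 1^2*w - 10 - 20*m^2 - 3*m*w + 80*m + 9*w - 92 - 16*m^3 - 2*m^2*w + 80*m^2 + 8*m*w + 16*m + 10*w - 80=-16*m^3 + 60*m^2 + 94*m + w*(-2*m^2 + 5*m + 18) - 180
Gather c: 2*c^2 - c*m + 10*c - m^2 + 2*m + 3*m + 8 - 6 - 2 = 2*c^2 + c*(10 - m) - m^2 + 5*m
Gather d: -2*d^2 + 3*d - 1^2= -2*d^2 + 3*d - 1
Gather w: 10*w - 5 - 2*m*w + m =m + w*(10 - 2*m) - 5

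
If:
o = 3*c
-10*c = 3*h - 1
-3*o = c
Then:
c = 0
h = 1/3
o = 0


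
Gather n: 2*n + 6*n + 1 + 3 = 8*n + 4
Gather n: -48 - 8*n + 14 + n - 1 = -7*n - 35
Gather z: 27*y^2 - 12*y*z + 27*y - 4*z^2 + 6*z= 27*y^2 + 27*y - 4*z^2 + z*(6 - 12*y)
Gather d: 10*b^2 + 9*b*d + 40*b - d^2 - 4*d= 10*b^2 + 40*b - d^2 + d*(9*b - 4)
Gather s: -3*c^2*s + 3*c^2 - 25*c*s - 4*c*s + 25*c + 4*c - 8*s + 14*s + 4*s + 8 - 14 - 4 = 3*c^2 + 29*c + s*(-3*c^2 - 29*c + 10) - 10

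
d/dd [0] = 0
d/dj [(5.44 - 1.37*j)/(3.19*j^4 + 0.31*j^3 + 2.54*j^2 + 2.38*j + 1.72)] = (13.1109*j^4 - 68.565*j^3 - 1.5794*j^2 - 27.6352*j - 15.3036)/(10.1761*j^8 + 1.9778*j^7 + 16.3013*j^6 + 16.7592*j^5 + 18.9008*j^4 + 13.1568*j^3 + 14.402*j^2 + 8.1872*j + 2.9584)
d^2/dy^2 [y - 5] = 0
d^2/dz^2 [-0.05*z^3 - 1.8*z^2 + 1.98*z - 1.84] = -0.3*z - 3.6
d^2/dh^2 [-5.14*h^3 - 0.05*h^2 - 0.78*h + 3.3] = -30.84*h - 0.1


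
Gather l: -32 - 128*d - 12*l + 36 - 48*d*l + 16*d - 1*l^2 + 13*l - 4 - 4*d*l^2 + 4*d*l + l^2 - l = -4*d*l^2 - 44*d*l - 112*d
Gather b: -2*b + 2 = 2 - 2*b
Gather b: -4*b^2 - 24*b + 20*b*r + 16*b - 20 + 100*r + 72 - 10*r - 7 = -4*b^2 + b*(20*r - 8) + 90*r + 45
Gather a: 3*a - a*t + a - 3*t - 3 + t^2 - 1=a*(4 - t) + t^2 - 3*t - 4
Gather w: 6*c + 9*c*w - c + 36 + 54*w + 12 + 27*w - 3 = 5*c + w*(9*c + 81) + 45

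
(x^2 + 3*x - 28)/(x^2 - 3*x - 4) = (x + 7)/(x + 1)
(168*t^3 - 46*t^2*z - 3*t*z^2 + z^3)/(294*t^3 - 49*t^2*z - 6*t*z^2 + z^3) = (-4*t + z)/(-7*t + z)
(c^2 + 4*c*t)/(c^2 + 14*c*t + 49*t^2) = c*(c + 4*t)/(c^2 + 14*c*t + 49*t^2)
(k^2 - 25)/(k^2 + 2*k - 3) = (k^2 - 25)/(k^2 + 2*k - 3)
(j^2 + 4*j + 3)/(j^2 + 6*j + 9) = (j + 1)/(j + 3)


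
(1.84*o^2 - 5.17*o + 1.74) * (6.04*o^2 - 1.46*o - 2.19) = 11.1136*o^4 - 33.9132*o^3 + 14.0282*o^2 + 8.7819*o - 3.8106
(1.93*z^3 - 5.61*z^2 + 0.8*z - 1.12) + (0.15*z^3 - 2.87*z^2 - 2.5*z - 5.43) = 2.08*z^3 - 8.48*z^2 - 1.7*z - 6.55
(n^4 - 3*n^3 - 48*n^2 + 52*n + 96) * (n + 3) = n^5 - 57*n^3 - 92*n^2 + 252*n + 288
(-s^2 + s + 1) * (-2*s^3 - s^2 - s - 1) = 2*s^5 - s^4 - 2*s^3 - s^2 - 2*s - 1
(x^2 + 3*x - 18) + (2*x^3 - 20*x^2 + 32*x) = 2*x^3 - 19*x^2 + 35*x - 18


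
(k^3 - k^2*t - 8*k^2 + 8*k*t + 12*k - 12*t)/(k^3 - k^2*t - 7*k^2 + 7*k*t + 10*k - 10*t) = (k - 6)/(k - 5)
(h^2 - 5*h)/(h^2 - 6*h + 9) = h*(h - 5)/(h^2 - 6*h + 9)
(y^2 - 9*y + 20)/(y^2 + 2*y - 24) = (y - 5)/(y + 6)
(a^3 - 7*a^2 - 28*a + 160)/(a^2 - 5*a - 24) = (a^2 + a - 20)/(a + 3)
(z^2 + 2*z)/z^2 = (z + 2)/z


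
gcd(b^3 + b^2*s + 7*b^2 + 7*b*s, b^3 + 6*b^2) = b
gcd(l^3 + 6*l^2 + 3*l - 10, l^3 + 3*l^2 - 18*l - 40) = l^2 + 7*l + 10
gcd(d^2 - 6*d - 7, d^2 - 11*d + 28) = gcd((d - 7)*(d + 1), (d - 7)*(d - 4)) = d - 7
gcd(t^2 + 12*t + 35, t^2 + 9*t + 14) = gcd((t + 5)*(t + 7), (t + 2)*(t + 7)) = t + 7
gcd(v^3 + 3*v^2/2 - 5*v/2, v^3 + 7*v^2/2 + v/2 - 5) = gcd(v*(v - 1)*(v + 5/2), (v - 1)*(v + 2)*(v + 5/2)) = v^2 + 3*v/2 - 5/2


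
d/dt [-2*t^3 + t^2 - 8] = 2*t*(1 - 3*t)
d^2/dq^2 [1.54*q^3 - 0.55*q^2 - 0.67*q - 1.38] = 9.24*q - 1.1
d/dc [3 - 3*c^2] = -6*c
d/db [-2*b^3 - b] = -6*b^2 - 1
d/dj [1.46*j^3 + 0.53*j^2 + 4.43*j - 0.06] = 4.38*j^2 + 1.06*j + 4.43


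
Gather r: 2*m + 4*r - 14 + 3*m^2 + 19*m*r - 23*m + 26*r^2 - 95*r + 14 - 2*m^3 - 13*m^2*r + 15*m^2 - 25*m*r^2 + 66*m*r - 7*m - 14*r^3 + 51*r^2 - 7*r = -2*m^3 + 18*m^2 - 28*m - 14*r^3 + r^2*(77 - 25*m) + r*(-13*m^2 + 85*m - 98)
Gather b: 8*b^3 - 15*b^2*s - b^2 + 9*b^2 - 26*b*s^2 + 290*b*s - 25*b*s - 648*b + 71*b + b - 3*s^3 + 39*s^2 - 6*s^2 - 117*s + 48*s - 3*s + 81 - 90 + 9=8*b^3 + b^2*(8 - 15*s) + b*(-26*s^2 + 265*s - 576) - 3*s^3 + 33*s^2 - 72*s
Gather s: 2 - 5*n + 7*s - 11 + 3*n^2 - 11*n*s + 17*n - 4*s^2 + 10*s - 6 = 3*n^2 + 12*n - 4*s^2 + s*(17 - 11*n) - 15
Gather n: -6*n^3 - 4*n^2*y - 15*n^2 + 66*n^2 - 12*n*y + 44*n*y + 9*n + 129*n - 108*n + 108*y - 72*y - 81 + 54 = -6*n^3 + n^2*(51 - 4*y) + n*(32*y + 30) + 36*y - 27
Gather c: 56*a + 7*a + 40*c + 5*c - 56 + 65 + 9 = 63*a + 45*c + 18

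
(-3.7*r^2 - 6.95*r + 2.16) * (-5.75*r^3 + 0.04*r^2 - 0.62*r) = 21.275*r^5 + 39.8145*r^4 - 10.404*r^3 + 4.3954*r^2 - 1.3392*r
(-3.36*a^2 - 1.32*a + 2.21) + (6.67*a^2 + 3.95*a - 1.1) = 3.31*a^2 + 2.63*a + 1.11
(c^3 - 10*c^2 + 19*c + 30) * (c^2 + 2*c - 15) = c^5 - 8*c^4 - 16*c^3 + 218*c^2 - 225*c - 450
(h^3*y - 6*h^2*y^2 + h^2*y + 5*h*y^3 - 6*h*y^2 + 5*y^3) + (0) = h^3*y - 6*h^2*y^2 + h^2*y + 5*h*y^3 - 6*h*y^2 + 5*y^3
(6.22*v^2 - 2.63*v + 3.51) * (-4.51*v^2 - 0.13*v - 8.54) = -28.0522*v^4 + 11.0527*v^3 - 68.607*v^2 + 22.0039*v - 29.9754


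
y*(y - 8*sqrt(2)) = y^2 - 8*sqrt(2)*y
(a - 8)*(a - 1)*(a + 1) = a^3 - 8*a^2 - a + 8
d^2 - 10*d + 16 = (d - 8)*(d - 2)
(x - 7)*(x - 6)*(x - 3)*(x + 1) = x^4 - 15*x^3 + 65*x^2 - 45*x - 126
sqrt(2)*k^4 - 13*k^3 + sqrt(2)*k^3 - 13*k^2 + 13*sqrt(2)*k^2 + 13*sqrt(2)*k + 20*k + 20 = (k + 1)*(k - 5*sqrt(2))*(k - 2*sqrt(2))*(sqrt(2)*k + 1)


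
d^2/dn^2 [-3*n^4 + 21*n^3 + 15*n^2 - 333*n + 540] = -36*n^2 + 126*n + 30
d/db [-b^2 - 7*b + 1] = -2*b - 7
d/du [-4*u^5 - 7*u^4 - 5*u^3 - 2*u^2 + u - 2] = -20*u^4 - 28*u^3 - 15*u^2 - 4*u + 1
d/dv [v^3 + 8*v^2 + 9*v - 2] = 3*v^2 + 16*v + 9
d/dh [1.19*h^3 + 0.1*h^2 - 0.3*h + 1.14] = 3.57*h^2 + 0.2*h - 0.3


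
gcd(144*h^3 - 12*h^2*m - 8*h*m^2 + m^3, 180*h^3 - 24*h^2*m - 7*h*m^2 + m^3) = 36*h^2 - 12*h*m + m^2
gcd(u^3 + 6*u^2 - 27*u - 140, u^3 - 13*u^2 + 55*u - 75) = u - 5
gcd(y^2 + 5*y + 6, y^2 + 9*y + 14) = y + 2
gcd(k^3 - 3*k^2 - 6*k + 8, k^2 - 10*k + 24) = k - 4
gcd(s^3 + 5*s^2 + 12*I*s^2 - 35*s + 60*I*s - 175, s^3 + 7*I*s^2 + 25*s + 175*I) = s^2 + 12*I*s - 35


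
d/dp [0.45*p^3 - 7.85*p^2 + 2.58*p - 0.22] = 1.35*p^2 - 15.7*p + 2.58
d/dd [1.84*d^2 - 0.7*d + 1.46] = 3.68*d - 0.7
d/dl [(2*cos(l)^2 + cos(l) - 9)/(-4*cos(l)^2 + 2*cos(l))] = (-4*sin(l) - 9*sin(l)/cos(l)^2 + 36*tan(l))/(2*(2*cos(l) - 1)^2)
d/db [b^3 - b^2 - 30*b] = 3*b^2 - 2*b - 30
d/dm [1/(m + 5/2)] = -4/(2*m + 5)^2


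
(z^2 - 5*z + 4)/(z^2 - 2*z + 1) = (z - 4)/(z - 1)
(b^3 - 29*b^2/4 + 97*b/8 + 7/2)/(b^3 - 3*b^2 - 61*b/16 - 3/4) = 2*(2*b - 7)/(4*b + 3)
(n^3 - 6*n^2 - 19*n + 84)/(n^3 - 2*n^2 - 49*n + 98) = (n^2 + n - 12)/(n^2 + 5*n - 14)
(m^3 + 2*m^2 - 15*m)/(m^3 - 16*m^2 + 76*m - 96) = m*(m^2 + 2*m - 15)/(m^3 - 16*m^2 + 76*m - 96)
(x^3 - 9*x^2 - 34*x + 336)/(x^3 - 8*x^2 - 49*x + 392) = (x + 6)/(x + 7)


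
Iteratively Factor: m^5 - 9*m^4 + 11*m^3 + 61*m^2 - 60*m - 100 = (m + 2)*(m^4 - 11*m^3 + 33*m^2 - 5*m - 50) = (m - 5)*(m + 2)*(m^3 - 6*m^2 + 3*m + 10) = (m - 5)*(m + 1)*(m + 2)*(m^2 - 7*m + 10) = (m - 5)^2*(m + 1)*(m + 2)*(m - 2)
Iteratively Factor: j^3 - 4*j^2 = (j - 4)*(j^2) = j*(j - 4)*(j)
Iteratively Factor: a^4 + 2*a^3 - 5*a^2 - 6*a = (a - 2)*(a^3 + 4*a^2 + 3*a) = (a - 2)*(a + 1)*(a^2 + 3*a) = a*(a - 2)*(a + 1)*(a + 3)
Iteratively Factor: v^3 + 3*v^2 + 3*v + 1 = (v + 1)*(v^2 + 2*v + 1) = (v + 1)^2*(v + 1)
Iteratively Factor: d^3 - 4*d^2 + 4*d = (d - 2)*(d^2 - 2*d) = (d - 2)^2*(d)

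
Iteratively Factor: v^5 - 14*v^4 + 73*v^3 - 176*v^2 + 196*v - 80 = (v - 1)*(v^4 - 13*v^3 + 60*v^2 - 116*v + 80) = (v - 2)*(v - 1)*(v^3 - 11*v^2 + 38*v - 40) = (v - 5)*(v - 2)*(v - 1)*(v^2 - 6*v + 8) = (v - 5)*(v - 2)^2*(v - 1)*(v - 4)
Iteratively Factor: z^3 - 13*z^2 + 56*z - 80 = (z - 5)*(z^2 - 8*z + 16) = (z - 5)*(z - 4)*(z - 4)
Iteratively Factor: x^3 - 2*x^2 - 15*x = (x)*(x^2 - 2*x - 15) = x*(x + 3)*(x - 5)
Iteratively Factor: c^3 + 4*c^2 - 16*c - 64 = (c - 4)*(c^2 + 8*c + 16) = (c - 4)*(c + 4)*(c + 4)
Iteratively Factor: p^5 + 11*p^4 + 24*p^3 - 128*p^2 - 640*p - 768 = (p + 4)*(p^4 + 7*p^3 - 4*p^2 - 112*p - 192) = (p + 4)^2*(p^3 + 3*p^2 - 16*p - 48) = (p + 4)^3*(p^2 - p - 12) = (p - 4)*(p + 4)^3*(p + 3)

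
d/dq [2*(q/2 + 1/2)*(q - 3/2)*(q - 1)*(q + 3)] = 4*q^3 + 9*q^2/2 - 11*q - 3/2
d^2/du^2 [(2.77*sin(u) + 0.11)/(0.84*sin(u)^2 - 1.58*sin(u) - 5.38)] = (-1.954512*sin(u)^5 - 3.986808*sin(u)^4 - 70.762104*sin(u)^3 + 21.748752*sin(u)^2 - 5.00779199999999*sin(u) - 45.548784)/(0.592704*sin(u)^6 - 3.344544*sin(u)^5 - 5.097456*sin(u)^4 + 38.897704*sin(u)^3 + 32.647992*sin(u)^2 - 137.196456*sin(u) - 155.720872)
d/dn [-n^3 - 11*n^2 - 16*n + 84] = -3*n^2 - 22*n - 16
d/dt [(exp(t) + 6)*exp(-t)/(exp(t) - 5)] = (-exp(2*t) - 12*exp(t) + 30)*exp(-t)/(exp(2*t) - 10*exp(t) + 25)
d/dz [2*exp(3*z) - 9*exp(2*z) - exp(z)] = (6*exp(2*z) - 18*exp(z) - 1)*exp(z)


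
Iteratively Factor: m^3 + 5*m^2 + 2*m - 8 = (m + 4)*(m^2 + m - 2) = (m - 1)*(m + 4)*(m + 2)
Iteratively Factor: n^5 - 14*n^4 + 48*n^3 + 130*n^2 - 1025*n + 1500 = (n - 5)*(n^4 - 9*n^3 + 3*n^2 + 145*n - 300) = (n - 5)^2*(n^3 - 4*n^2 - 17*n + 60) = (n - 5)^2*(n + 4)*(n^2 - 8*n + 15) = (n - 5)^3*(n + 4)*(n - 3)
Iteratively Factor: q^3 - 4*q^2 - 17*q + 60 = (q - 5)*(q^2 + q - 12) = (q - 5)*(q + 4)*(q - 3)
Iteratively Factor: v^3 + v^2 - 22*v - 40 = (v + 4)*(v^2 - 3*v - 10) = (v + 2)*(v + 4)*(v - 5)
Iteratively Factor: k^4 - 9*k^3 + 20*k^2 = (k - 5)*(k^3 - 4*k^2) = k*(k - 5)*(k^2 - 4*k) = k^2*(k - 5)*(k - 4)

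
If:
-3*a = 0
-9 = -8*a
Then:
No Solution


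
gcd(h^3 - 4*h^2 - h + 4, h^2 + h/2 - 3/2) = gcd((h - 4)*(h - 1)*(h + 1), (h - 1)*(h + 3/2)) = h - 1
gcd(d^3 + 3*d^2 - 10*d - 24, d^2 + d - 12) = d^2 + d - 12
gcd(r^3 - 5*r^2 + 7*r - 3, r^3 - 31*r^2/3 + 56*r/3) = 1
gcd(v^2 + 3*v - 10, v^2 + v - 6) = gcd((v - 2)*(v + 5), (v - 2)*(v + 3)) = v - 2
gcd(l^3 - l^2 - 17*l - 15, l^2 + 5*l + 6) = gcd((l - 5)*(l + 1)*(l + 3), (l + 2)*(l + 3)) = l + 3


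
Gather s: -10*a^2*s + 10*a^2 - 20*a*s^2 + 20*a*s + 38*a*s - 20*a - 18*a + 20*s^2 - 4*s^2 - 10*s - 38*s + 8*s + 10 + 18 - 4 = 10*a^2 - 38*a + s^2*(16 - 20*a) + s*(-10*a^2 + 58*a - 40) + 24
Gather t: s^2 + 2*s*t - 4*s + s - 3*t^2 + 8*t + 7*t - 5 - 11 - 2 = s^2 - 3*s - 3*t^2 + t*(2*s + 15) - 18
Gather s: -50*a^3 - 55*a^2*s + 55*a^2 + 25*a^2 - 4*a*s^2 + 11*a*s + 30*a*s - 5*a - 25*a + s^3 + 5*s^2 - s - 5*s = -50*a^3 + 80*a^2 - 30*a + s^3 + s^2*(5 - 4*a) + s*(-55*a^2 + 41*a - 6)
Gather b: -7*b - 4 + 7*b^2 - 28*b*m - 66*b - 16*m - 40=7*b^2 + b*(-28*m - 73) - 16*m - 44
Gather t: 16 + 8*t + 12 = 8*t + 28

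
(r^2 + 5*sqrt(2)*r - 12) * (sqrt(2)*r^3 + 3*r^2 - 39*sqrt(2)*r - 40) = sqrt(2)*r^5 + 13*r^4 - 36*sqrt(2)*r^3 - 466*r^2 + 268*sqrt(2)*r + 480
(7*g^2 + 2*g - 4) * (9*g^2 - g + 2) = 63*g^4 + 11*g^3 - 24*g^2 + 8*g - 8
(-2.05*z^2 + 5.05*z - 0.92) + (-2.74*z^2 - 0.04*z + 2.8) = -4.79*z^2 + 5.01*z + 1.88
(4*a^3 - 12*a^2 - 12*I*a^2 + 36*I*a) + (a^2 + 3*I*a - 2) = 4*a^3 - 11*a^2 - 12*I*a^2 + 39*I*a - 2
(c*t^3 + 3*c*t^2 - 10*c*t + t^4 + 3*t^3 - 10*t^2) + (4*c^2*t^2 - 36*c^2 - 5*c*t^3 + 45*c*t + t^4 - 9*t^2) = 4*c^2*t^2 - 36*c^2 - 4*c*t^3 + 3*c*t^2 + 35*c*t + 2*t^4 + 3*t^3 - 19*t^2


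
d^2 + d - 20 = (d - 4)*(d + 5)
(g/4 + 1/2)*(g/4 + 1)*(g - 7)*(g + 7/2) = g^4/16 + 5*g^3/32 - 75*g^2/32 - 175*g/16 - 49/4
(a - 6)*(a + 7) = a^2 + a - 42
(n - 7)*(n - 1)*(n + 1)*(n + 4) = n^4 - 3*n^3 - 29*n^2 + 3*n + 28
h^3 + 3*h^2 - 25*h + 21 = (h - 3)*(h - 1)*(h + 7)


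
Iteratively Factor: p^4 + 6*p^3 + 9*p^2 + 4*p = (p)*(p^3 + 6*p^2 + 9*p + 4) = p*(p + 1)*(p^2 + 5*p + 4) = p*(p + 1)*(p + 4)*(p + 1)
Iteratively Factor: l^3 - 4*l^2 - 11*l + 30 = (l - 2)*(l^2 - 2*l - 15) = (l - 2)*(l + 3)*(l - 5)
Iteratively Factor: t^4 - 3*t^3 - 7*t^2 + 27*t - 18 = (t - 3)*(t^3 - 7*t + 6) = (t - 3)*(t + 3)*(t^2 - 3*t + 2) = (t - 3)*(t - 2)*(t + 3)*(t - 1)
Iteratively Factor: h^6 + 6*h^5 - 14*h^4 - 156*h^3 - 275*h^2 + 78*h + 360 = (h + 3)*(h^5 + 3*h^4 - 23*h^3 - 87*h^2 - 14*h + 120) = (h - 5)*(h + 3)*(h^4 + 8*h^3 + 17*h^2 - 2*h - 24) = (h - 5)*(h + 3)*(h + 4)*(h^3 + 4*h^2 + h - 6) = (h - 5)*(h - 1)*(h + 3)*(h + 4)*(h^2 + 5*h + 6) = (h - 5)*(h - 1)*(h + 2)*(h + 3)*(h + 4)*(h + 3)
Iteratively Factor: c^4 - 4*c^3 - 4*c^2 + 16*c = (c)*(c^3 - 4*c^2 - 4*c + 16) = c*(c - 2)*(c^2 - 2*c - 8) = c*(c - 4)*(c - 2)*(c + 2)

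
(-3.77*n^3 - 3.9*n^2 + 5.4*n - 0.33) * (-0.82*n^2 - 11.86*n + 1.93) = 3.0914*n^5 + 47.9102*n^4 + 34.5499*n^3 - 71.3004*n^2 + 14.3358*n - 0.6369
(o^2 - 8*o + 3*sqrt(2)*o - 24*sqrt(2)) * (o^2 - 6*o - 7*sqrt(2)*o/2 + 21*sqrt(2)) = o^4 - 14*o^3 - sqrt(2)*o^3/2 + 7*sqrt(2)*o^2 + 27*o^2 - 24*sqrt(2)*o + 294*o - 1008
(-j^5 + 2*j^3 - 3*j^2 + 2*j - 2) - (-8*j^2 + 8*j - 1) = -j^5 + 2*j^3 + 5*j^2 - 6*j - 1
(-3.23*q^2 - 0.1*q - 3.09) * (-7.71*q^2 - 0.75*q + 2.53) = 24.9033*q^4 + 3.1935*q^3 + 15.727*q^2 + 2.0645*q - 7.8177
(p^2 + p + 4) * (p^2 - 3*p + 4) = p^4 - 2*p^3 + 5*p^2 - 8*p + 16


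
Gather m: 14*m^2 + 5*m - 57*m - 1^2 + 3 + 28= 14*m^2 - 52*m + 30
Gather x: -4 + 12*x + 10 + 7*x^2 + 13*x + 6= 7*x^2 + 25*x + 12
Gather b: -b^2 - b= -b^2 - b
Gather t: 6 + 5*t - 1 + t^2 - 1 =t^2 + 5*t + 4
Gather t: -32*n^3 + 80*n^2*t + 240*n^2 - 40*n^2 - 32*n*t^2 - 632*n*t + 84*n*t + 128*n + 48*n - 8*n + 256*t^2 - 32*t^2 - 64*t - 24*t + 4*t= -32*n^3 + 200*n^2 + 168*n + t^2*(224 - 32*n) + t*(80*n^2 - 548*n - 84)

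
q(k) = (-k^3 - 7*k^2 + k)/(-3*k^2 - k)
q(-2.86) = 1.69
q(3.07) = 2.93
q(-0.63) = 5.63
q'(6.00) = 0.36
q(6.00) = 4.05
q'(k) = (6*k + 1)*(-k^3 - 7*k^2 + k)/(-3*k^2 - k)^2 + (-3*k^2 - 14*k + 1)/(-3*k^2 - k)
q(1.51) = 2.14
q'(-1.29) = 1.51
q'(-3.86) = 0.42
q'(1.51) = 0.65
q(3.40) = 3.07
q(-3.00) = 1.62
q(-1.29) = 2.91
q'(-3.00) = 0.48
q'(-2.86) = 0.50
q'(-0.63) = 12.54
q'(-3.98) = 0.41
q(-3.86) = 1.24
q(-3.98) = 1.19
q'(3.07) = 0.43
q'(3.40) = 0.41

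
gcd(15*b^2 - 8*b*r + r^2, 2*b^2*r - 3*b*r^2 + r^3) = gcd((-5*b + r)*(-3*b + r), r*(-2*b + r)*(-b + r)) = 1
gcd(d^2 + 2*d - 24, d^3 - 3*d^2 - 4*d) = d - 4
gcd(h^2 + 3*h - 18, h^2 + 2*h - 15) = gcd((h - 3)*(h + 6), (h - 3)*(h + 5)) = h - 3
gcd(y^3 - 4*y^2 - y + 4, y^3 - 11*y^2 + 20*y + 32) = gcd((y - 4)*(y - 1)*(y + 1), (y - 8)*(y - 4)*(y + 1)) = y^2 - 3*y - 4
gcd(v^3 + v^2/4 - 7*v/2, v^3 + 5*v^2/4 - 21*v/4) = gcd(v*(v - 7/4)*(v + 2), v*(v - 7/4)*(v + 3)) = v^2 - 7*v/4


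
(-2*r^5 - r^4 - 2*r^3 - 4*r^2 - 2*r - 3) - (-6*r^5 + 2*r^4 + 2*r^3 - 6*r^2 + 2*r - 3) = 4*r^5 - 3*r^4 - 4*r^3 + 2*r^2 - 4*r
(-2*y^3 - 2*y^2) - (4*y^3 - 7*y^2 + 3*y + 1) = -6*y^3 + 5*y^2 - 3*y - 1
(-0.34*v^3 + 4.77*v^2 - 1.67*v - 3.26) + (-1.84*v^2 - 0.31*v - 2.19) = -0.34*v^3 + 2.93*v^2 - 1.98*v - 5.45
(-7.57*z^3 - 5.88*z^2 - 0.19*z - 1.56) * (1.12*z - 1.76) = -8.4784*z^4 + 6.7376*z^3 + 10.136*z^2 - 1.4128*z + 2.7456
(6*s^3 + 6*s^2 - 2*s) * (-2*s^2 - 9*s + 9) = -12*s^5 - 66*s^4 + 4*s^3 + 72*s^2 - 18*s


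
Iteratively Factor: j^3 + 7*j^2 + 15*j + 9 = (j + 1)*(j^2 + 6*j + 9) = (j + 1)*(j + 3)*(j + 3)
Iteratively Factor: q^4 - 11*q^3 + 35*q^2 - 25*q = (q - 5)*(q^3 - 6*q^2 + 5*q) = (q - 5)*(q - 1)*(q^2 - 5*q) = q*(q - 5)*(q - 1)*(q - 5)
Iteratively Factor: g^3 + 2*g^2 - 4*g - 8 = (g - 2)*(g^2 + 4*g + 4) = (g - 2)*(g + 2)*(g + 2)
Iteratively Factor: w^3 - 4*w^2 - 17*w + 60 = (w - 3)*(w^2 - w - 20) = (w - 3)*(w + 4)*(w - 5)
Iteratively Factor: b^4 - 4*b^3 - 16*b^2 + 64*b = (b - 4)*(b^3 - 16*b) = b*(b - 4)*(b^2 - 16) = b*(b - 4)^2*(b + 4)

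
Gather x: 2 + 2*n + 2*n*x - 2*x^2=2*n*x + 2*n - 2*x^2 + 2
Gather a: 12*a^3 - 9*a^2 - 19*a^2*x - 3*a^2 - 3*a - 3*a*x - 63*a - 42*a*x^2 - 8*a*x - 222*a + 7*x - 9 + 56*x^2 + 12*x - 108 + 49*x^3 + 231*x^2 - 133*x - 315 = 12*a^3 + a^2*(-19*x - 12) + a*(-42*x^2 - 11*x - 288) + 49*x^3 + 287*x^2 - 114*x - 432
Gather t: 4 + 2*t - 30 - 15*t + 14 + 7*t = -6*t - 12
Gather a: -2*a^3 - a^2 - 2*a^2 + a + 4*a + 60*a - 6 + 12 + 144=-2*a^3 - 3*a^2 + 65*a + 150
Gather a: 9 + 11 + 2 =22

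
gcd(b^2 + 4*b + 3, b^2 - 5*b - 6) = b + 1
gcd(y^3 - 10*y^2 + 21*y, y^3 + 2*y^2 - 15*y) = y^2 - 3*y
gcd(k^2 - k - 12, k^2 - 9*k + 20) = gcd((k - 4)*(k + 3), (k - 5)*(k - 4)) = k - 4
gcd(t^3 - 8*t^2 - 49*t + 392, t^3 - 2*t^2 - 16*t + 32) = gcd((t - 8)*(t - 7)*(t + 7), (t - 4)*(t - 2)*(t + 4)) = 1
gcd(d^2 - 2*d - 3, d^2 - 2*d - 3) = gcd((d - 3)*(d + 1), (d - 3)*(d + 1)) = d^2 - 2*d - 3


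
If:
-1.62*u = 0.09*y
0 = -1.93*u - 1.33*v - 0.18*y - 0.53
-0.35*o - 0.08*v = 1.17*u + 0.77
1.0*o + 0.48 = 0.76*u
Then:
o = -0.77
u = -0.38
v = -0.77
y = 6.77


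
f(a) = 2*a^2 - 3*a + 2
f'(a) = 4*a - 3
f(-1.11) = 7.79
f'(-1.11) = -7.44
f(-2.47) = 21.61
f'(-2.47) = -12.88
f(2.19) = 5.02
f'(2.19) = 5.76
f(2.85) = 9.70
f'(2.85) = 8.40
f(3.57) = 16.78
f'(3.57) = 11.28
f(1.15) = 1.20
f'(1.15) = 1.60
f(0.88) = 0.91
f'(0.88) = 0.52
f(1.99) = 3.95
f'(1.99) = 4.96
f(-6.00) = 92.00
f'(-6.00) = -27.00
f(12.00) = 254.00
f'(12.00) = 45.00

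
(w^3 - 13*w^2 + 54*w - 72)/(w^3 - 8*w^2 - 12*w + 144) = (w^2 - 7*w + 12)/(w^2 - 2*w - 24)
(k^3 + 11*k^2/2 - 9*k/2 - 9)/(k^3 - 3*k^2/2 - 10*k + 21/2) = (2*k^3 + 11*k^2 - 9*k - 18)/(2*k^3 - 3*k^2 - 20*k + 21)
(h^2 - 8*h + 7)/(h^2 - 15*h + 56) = (h - 1)/(h - 8)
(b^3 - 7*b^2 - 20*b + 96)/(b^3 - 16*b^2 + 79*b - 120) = (b + 4)/(b - 5)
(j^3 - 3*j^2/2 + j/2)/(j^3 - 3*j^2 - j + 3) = j*(2*j - 1)/(2*(j^2 - 2*j - 3))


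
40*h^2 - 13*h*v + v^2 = (-8*h + v)*(-5*h + v)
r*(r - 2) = r^2 - 2*r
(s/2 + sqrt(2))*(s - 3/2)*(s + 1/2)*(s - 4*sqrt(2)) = s^4/2 - sqrt(2)*s^3 - s^3/2 - 67*s^2/8 + sqrt(2)*s^2 + 3*sqrt(2)*s/4 + 8*s + 6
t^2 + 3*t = t*(t + 3)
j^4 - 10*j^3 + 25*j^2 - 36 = (j - 6)*(j - 3)*(j - 2)*(j + 1)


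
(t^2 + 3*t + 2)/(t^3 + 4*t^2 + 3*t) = (t + 2)/(t*(t + 3))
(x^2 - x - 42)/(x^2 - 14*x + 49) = (x + 6)/(x - 7)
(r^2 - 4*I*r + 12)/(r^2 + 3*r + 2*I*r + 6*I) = (r - 6*I)/(r + 3)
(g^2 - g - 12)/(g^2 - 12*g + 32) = (g + 3)/(g - 8)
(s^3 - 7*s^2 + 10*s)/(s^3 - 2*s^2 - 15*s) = (s - 2)/(s + 3)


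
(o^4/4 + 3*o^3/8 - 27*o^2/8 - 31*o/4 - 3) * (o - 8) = o^5/4 - 13*o^4/8 - 51*o^3/8 + 77*o^2/4 + 59*o + 24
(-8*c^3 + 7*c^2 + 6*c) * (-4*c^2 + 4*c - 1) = 32*c^5 - 60*c^4 + 12*c^3 + 17*c^2 - 6*c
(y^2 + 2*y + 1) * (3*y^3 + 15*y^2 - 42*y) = 3*y^5 + 21*y^4 - 9*y^3 - 69*y^2 - 42*y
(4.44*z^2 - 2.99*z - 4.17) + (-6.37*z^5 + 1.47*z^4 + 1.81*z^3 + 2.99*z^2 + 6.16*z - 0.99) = -6.37*z^5 + 1.47*z^4 + 1.81*z^3 + 7.43*z^2 + 3.17*z - 5.16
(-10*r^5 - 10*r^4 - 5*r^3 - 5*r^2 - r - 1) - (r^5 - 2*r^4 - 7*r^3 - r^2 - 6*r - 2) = -11*r^5 - 8*r^4 + 2*r^3 - 4*r^2 + 5*r + 1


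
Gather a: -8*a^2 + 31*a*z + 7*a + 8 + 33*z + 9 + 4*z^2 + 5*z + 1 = -8*a^2 + a*(31*z + 7) + 4*z^2 + 38*z + 18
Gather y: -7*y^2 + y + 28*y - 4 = -7*y^2 + 29*y - 4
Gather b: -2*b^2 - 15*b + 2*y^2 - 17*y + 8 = -2*b^2 - 15*b + 2*y^2 - 17*y + 8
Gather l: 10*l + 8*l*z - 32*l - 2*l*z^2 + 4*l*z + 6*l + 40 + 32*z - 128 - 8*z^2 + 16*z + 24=l*(-2*z^2 + 12*z - 16) - 8*z^2 + 48*z - 64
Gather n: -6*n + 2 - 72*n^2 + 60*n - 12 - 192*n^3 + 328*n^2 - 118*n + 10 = -192*n^3 + 256*n^2 - 64*n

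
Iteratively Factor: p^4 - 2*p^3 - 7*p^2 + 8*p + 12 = (p - 3)*(p^3 + p^2 - 4*p - 4) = (p - 3)*(p + 2)*(p^2 - p - 2) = (p - 3)*(p - 2)*(p + 2)*(p + 1)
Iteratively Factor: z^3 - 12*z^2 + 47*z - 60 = (z - 4)*(z^2 - 8*z + 15) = (z - 4)*(z - 3)*(z - 5)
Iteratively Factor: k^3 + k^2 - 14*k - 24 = (k + 2)*(k^2 - k - 12) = (k + 2)*(k + 3)*(k - 4)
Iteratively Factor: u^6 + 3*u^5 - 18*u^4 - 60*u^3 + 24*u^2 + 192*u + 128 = (u - 4)*(u^5 + 7*u^4 + 10*u^3 - 20*u^2 - 56*u - 32) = (u - 4)*(u + 2)*(u^4 + 5*u^3 - 20*u - 16) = (u - 4)*(u - 2)*(u + 2)*(u^3 + 7*u^2 + 14*u + 8) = (u - 4)*(u - 2)*(u + 1)*(u + 2)*(u^2 + 6*u + 8) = (u - 4)*(u - 2)*(u + 1)*(u + 2)^2*(u + 4)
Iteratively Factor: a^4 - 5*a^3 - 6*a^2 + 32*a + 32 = (a + 2)*(a^3 - 7*a^2 + 8*a + 16) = (a + 1)*(a + 2)*(a^2 - 8*a + 16) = (a - 4)*(a + 1)*(a + 2)*(a - 4)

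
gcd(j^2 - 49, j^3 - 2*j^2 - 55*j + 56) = j + 7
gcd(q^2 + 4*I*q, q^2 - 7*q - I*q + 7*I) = 1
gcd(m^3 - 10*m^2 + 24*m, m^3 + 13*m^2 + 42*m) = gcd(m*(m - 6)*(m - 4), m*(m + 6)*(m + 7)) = m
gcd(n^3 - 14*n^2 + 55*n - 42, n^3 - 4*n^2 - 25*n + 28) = n^2 - 8*n + 7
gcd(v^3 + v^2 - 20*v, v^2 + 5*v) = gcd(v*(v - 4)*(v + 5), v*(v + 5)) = v^2 + 5*v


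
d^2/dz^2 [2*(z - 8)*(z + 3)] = 4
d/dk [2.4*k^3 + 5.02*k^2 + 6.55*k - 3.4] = 7.2*k^2 + 10.04*k + 6.55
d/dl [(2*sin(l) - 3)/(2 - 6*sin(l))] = -7*cos(l)/(2*(3*sin(l) - 1)^2)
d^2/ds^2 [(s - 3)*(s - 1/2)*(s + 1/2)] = 6*s - 6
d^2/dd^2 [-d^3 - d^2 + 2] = -6*d - 2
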